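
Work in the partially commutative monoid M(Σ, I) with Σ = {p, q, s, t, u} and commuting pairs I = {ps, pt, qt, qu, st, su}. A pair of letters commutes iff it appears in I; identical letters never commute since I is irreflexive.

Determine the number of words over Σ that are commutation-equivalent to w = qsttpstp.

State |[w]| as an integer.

piece 0:q — minimal
piece 1:s rests on {0:q}
piece 2:t — minimal
piece 3:t rests on {2:t}
piece 4:p rests on {0:q}
piece 5:s rests on {1:s}
piece 6:t rests on {3:t}
piece 7:p rests on {4:p}
minimal pieces: {0:q, 2:t}
ways to finish when only these pieces remain (= sum over removing one remaining piece with nothing left below it):
  1 left: {5}→1  {6}→1  {7}→1
  2 left: {1,5}→1  {3,6}→1  {4,7}→1  {5,6}→2  {5,7}→2  {6,7}→2
  3 left: {1,5,6}→3  {1,5,7}→3  {2,3,6}→1  {3,5,6}→3  {3,6,7}→3  {4,5,7}→3  {4,6,7}→3  {5,6,7}→6
  4 left: {1,3,5,6}→6  {1,4,5,7}→6  {1,5,6,7}→12  {2,3,5,6}→4  {2,3,6,7}→4  {3,4,6,7}→6  {3,5,6,7}→12  {4,5,6,7}→12
  5 left: {0,1,4,5,7}→6  {1,2,3,5,6}→10  {1,3,5,6,7}→30  {1,4,5,6,7}→30  {2,3,4,6,7}→10  {2,3,5,6,7}→20  {3,4,5,6,7}→30
  6 left: {0,1,4,5,6,7}→36  {1,2,3,5,6,7}→60  {1,3,4,5,6,7}→90  {2,3,4,5,6,7}→60
  placing 0:q first → 210 extensions
  placing 2:t first → 126 extensions
total linear extensions = 336

336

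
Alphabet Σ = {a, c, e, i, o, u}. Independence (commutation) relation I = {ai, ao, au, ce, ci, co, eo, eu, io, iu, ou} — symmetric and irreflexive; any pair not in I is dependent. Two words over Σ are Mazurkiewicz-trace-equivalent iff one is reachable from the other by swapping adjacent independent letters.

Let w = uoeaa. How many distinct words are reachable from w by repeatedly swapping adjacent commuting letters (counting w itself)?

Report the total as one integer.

20

piece 0:u — minimal
piece 1:o — minimal
piece 2:e — minimal
piece 3:a rests on {2:e}
piece 4:a rests on {3:a}
minimal pieces: {0:u, 1:o, 2:e}
ways to finish when only these pieces remain (= sum over removing one remaining piece with nothing left below it):
  1 left: {0}→1  {1}→1  {4}→1
  2 left: {0,1}→2  {0,4}→2  {1,4}→2  {3,4}→1
  3 left: {0,1,4}→6  {0,3,4}→3  {1,3,4}→3  {2,3,4}→1
  placing 0:u first → 4 extensions
  placing 1:o first → 4 extensions
  placing 2:e first → 12 extensions
total linear extensions = 20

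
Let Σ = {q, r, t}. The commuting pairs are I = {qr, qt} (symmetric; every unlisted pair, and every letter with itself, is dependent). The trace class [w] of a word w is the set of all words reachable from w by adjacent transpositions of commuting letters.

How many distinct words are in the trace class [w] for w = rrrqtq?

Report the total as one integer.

15

#0=r has no predecessor
#1=r depends on [0:r]
#2=r depends on [1:r]
#3=q has no predecessor
#4=t depends on [2:r]
#5=q depends on [3:q]
sources: [0:r, 3:q]
N(rest) = Σ N(rest − s) over sources s of rest; N(one piece) = 1:
  size 1 → [4]=1  [5]=1
  size 2 → [2,4]=1  [3,5]=1  [4,5]=2
  size 3 → [1,2,4]=1  [2,4,5]=3  [3,4,5]=3
  size 4 → [0,1,2,4]=1  [1,2,4,5]=4  [2,3,4,5]=6
  first=0(r) contributes 10
  first=3(q) contributes 5
|[w]| = 15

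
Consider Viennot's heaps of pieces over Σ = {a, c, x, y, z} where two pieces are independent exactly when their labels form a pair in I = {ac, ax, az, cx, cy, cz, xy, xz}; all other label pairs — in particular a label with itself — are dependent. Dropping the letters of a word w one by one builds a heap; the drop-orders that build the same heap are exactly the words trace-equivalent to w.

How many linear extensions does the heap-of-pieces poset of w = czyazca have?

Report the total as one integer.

0(c) covers ∅
1(z) covers ∅
2(y) covers 1:z
3(a) covers 2:y
4(z) covers 2:y
5(c) covers 0:c
6(a) covers 3:a
floor of heap: 0:c, 1:z
completions by unplaced set U, small U first (add the entries for U minus each lowest piece of U):
  |U|=1: {4}:1  {5}:1  {6}:1
  |U|=2: {0,5}:1  {3,6}:1  {4,5}:2  {4,6}:2  {5,6}:2
  |U|=3: {0,4,5}:3  {0,5,6}:3  {3,4,6}:3  {3,5,6}:3  {4,5,6}:6
  |U|=4: {0,3,5,6}:6  {0,4,5,6}:12  {2,3,4,6}:3  {3,4,5,6}:12
  |U|=5: {0,3,4,5,6}:30  {1,2,3,4,6}:3  {2,3,4,5,6}:15
  start at 0(c): 18
  start at 1(z): 45
sum over floor = 63

63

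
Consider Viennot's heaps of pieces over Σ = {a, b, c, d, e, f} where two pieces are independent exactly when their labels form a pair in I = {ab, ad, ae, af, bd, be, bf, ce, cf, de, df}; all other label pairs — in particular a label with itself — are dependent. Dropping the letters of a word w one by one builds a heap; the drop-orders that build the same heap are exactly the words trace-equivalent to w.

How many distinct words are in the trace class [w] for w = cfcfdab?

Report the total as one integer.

#0=c has no predecessor
#1=f has no predecessor
#2=c depends on [0:c]
#3=f depends on [1:f]
#4=d depends on [2:c]
#5=a depends on [2:c]
#6=b depends on [2:c]
sources: [0:c, 1:f]
N(rest) = Σ N(rest − s) over sources s of rest; N(one piece) = 1:
  size 1 → [3]=1  [4]=1  [5]=1  [6]=1
  size 2 → [1,3]=1  [3,4]=2  [3,5]=2  [3,6]=2  [4,5]=2  [4,6]=2  [5,6]=2
  size 3 → [1,3,4]=3  [1,3,5]=3  [1,3,6]=3  [3,4,5]=6  [3,4,6]=6  [3,5,6]=6  [4,5,6]=6
  size 4 → [1,3,4,5]=12  [1,3,4,6]=12  [1,3,5,6]=12  [2,4,5,6]=6  [3,4,5,6]=24
  size 5 → [0,2,4,5,6]=6  [1,3,4,5,6]=60  [2,3,4,5,6]=30
  first=0(c) contributes 90
  first=1(f) contributes 36
|[w]| = 126

126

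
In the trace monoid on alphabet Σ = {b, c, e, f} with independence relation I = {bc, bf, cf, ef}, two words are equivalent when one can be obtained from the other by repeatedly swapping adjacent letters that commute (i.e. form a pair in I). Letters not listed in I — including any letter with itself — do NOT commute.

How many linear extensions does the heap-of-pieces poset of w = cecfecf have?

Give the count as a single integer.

0(c) covers ∅
1(e) covers 0:c
2(c) covers 1:e
3(f) covers ∅
4(e) covers 2:c
5(c) covers 4:e
6(f) covers 3:f
floor of heap: 0:c, 3:f
completions by unplaced set U, small U first (add the entries for U minus each lowest piece of U):
  |U|=1: {5}:1  {6}:1
  |U|=2: {3,6}:1  {4,5}:1  {5,6}:2
  |U|=3: {2,4,5}:1  {3,5,6}:3  {4,5,6}:3
  |U|=4: {1,2,4,5}:1  {2,4,5,6}:4  {3,4,5,6}:6
  |U|=5: {0,1,2,4,5}:1  {1,2,4,5,6}:5  {2,3,4,5,6}:10
  start at 0(c): 15
  start at 3(f): 6
sum over floor = 21

21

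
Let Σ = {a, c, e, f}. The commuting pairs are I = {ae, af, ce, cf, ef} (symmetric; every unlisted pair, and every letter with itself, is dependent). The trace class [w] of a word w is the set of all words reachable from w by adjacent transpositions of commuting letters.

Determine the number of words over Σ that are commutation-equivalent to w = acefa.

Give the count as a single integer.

drop 0:a onto floor
drop 1:c onto {0:a}
drop 2:e onto floor
drop 3:f onto floor
drop 4:a onto {1:c}
ground layer = {0:a, 2:e, 3:f}
drop-orders for the pieces not yet dropped (sum over which currently-grounded one goes next):
  1 to go: {2} 1  {3} 1  {4} 1
  2 to go: {1,4} 1  {2,3} 2  {2,4} 2  {3,4} 2
  3 to go: {0,1,4} 1  {1,2,4} 3  {1,3,4} 3  {2,3,4} 6
  if 0:a drops first: 12 orders
  if 2:e drops first: 4 orders
  if 3:f drops first: 4 orders
heap linearizations: 20

20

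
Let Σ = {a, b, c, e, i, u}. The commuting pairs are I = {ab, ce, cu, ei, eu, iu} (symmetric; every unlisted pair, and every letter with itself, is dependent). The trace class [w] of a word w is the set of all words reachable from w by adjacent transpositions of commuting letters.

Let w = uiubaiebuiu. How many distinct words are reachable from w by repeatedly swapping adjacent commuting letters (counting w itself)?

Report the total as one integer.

36

#0=u has no predecessor
#1=i has no predecessor
#2=u depends on [0:u]
#3=b depends on [1:i, 2:u]
#4=a depends on [1:i, 2:u]
#5=i depends on [3:b, 4:a]
#6=e depends on [3:b, 4:a]
#7=b depends on [5:i, 6:e]
#8=u depends on [7:b]
#9=i depends on [7:b]
#10=u depends on [8:u]
sources: [0:u, 1:i]
N(rest) = Σ N(rest − s) over sources s of rest; N(one piece) = 1:
  size 1 → [9]=1  [10]=1
  size 2 → [8,10]=1  [9,10]=2
  size 3 → [8,9,10]=3
  size 4 → [7,8,9,10]=3
  size 5 → [5,7,8,9,10]=3  [6,7,8,9,10]=3
  size 6 → [5,6,7,8,9,10]=6
  size 7 → [3,5,6,7,8,9,10]=6  [4,5,6,7,8,9,10]=6
  size 8 → [3,4,5,6,7,8,9,10]=12
  size 9 → [1,3,4,5,6,7,8,9,10]=12  [2,3,4,5,6,7,8,9,10]=12
  first=0(u) contributes 24
  first=1(i) contributes 12
|[w]| = 36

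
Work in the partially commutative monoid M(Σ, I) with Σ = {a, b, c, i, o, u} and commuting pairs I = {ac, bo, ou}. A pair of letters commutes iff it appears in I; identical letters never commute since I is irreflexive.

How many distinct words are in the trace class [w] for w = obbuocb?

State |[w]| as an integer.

10

piece 0:o — minimal
piece 1:b — minimal
piece 2:b rests on {1:b}
piece 3:u rests on {2:b}
piece 4:o rests on {0:o}
piece 5:c rests on {3:u, 4:o}
piece 6:b rests on {5:c}
minimal pieces: {0:o, 1:b}
ways to finish when only these pieces remain (= sum over removing one remaining piece with nothing left below it):
  1 left: {6}→1
  2 left: {5,6}→1
  3 left: {3,5,6}→1  {4,5,6}→1
  4 left: {0,4,5,6}→1  {2,3,5,6}→1  {3,4,5,6}→2
  5 left: {0,3,4,5,6}→3  {1,2,3,5,6}→1  {2,3,4,5,6}→3
  placing 0:o first → 4 extensions
  placing 1:b first → 6 extensions
total linear extensions = 10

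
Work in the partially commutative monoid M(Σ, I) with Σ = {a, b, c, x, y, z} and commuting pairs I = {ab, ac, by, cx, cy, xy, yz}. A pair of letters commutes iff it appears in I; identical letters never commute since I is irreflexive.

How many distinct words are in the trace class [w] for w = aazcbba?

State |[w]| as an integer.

4

piece 0:a — minimal
piece 1:a rests on {0:a}
piece 2:z rests on {1:a}
piece 3:c rests on {2:z}
piece 4:b rests on {3:c}
piece 5:b rests on {4:b}
piece 6:a rests on {2:z}
minimal pieces: {0:a}
ways to finish when only these pieces remain (= sum over removing one remaining piece with nothing left below it):
  1 left: {5}→1  {6}→1
  2 left: {4,5}→1  {5,6}→2
  3 left: {3,4,5}→1  {4,5,6}→3
  4 left: {3,4,5,6}→4
  5 left: {2,3,4,5,6}→4
  placing 0:a first → 4 extensions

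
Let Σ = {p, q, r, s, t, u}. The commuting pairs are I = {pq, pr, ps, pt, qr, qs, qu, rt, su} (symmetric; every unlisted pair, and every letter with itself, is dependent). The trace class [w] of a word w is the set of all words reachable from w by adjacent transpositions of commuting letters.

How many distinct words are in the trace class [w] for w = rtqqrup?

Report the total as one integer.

0(r) covers ∅
1(t) covers ∅
2(q) covers 1:t
3(q) covers 2:q
4(r) covers 0:r
5(u) covers 1:t, 4:r
6(p) covers 5:u
floor of heap: 0:r, 1:t
completions by unplaced set U, small U first (add the entries for U minus each lowest piece of U):
  |U|=1: {3}:1  {6}:1
  |U|=2: {2,3}:1  {3,6}:2  {5,6}:1
  |U|=3: {2,3,6}:3  {3,5,6}:3  {4,5,6}:1
  |U|=4: {0,4,5,6}:1  {2,3,5,6}:6  {3,4,5,6}:4
  |U|=5: {0,3,4,5,6}:5  {1,2,3,5,6}:6  {2,3,4,5,6}:10
  start at 0(r): 16
  start at 1(t): 15
sum over floor = 31

31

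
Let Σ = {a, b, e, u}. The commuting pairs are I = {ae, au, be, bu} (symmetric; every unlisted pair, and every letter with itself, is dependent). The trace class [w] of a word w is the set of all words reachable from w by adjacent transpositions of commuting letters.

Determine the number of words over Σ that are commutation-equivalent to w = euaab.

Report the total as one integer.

0(e) covers ∅
1(u) covers 0:e
2(a) covers ∅
3(a) covers 2:a
4(b) covers 3:a
floor of heap: 0:e, 2:a
completions by unplaced set U, small U first (add the entries for U minus each lowest piece of U):
  |U|=1: {1}:1  {4}:1
  |U|=2: {0,1}:1  {1,4}:2  {3,4}:1
  |U|=3: {0,1,4}:3  {1,3,4}:3  {2,3,4}:1
  start at 0(e): 4
  start at 2(a): 6
sum over floor = 10

10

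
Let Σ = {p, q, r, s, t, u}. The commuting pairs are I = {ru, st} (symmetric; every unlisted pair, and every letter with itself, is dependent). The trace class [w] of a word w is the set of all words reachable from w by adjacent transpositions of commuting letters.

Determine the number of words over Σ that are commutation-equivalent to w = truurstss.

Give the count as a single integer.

0(t) covers ∅
1(r) covers 0:t
2(u) covers 0:t
3(u) covers 2:u
4(r) covers 1:r
5(s) covers 3:u, 4:r
6(t) covers 3:u, 4:r
7(s) covers 5:s
8(s) covers 7:s
floor of heap: 0:t
completions by unplaced set U, small U first (add the entries for U minus each lowest piece of U):
  |U|=1: {6}:1  {8}:1
  |U|=2: {6,8}:2  {7,8}:1
  |U|=3: {5,7,8}:1  {6,7,8}:3
  |U|=4: {5,6,7,8}:4
  |U|=5: {3,5,6,7,8}:4  {4,5,6,7,8}:4
  |U|=6: {1,4,5,6,7,8}:4  {2,3,5,6,7,8}:4  {3,4,5,6,7,8}:8
  |U|=7: {1,3,4,5,6,7,8}:12  {2,3,4,5,6,7,8}:12
  start at 0(t): 24

24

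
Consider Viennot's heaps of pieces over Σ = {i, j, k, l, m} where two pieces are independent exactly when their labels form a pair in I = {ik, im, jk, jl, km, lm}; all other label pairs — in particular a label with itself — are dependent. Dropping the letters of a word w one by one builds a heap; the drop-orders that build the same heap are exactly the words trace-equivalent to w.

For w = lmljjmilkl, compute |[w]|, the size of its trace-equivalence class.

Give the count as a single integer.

55

#0=l has no predecessor
#1=m has no predecessor
#2=l depends on [0:l]
#3=j depends on [1:m]
#4=j depends on [3:j]
#5=m depends on [4:j]
#6=i depends on [2:l, 4:j]
#7=l depends on [6:i]
#8=k depends on [7:l]
#9=l depends on [8:k]
sources: [0:l, 1:m]
N(rest) = Σ N(rest − s) over sources s of rest; N(one piece) = 1:
  size 1 → [5]=1  [9]=1
  size 2 → [5,9]=2  [8,9]=1
  size 3 → [5,8,9]=3  [7,8,9]=1
  size 4 → [5,7,8,9]=4  [6,7,8,9]=1
  size 5 → [2,6,7,8,9]=1  [5,6,7,8,9]=5
  size 6 → [0,2,6,7,8,9]=1  [2,5,6,7,8,9]=6  [4,5,6,7,8,9]=5
  size 7 → [0,2,5,6,7,8,9]=7  [2,4,5,6,7,8,9]=11  [3,4,5,6,7,8,9]=5
  size 8 → [0,2,4,5,6,7,8,9]=18  [1,3,4,5,6,7,8,9]=5  [2,3,4,5,6,7,8,9]=16
  first=0(l) contributes 21
  first=1(m) contributes 34
|[w]| = 55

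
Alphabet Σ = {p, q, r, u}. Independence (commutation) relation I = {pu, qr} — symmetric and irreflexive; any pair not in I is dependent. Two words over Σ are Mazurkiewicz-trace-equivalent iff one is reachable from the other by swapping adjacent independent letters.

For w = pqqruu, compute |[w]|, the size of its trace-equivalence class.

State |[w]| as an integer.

3

drop 0:p onto floor
drop 1:q onto {0:p}
drop 2:q onto {1:q}
drop 3:r onto {0:p}
drop 4:u onto {2:q, 3:r}
drop 5:u onto {4:u}
ground layer = {0:p}
drop-orders for the pieces not yet dropped (sum over which currently-grounded one goes next):
  1 to go: {5} 1
  2 to go: {4,5} 1
  3 to go: {2,4,5} 1  {3,4,5} 1
  4 to go: {1,2,4,5} 1  {2,3,4,5} 2
  if 0:p drops first: 3 orders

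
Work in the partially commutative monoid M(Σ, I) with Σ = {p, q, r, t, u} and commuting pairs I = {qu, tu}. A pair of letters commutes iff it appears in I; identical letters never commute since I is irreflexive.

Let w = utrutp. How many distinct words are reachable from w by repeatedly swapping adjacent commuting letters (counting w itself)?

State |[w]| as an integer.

4

drop 0:u onto floor
drop 1:t onto floor
drop 2:r onto {0:u, 1:t}
drop 3:u onto {2:r}
drop 4:t onto {2:r}
drop 5:p onto {3:u, 4:t}
ground layer = {0:u, 1:t}
drop-orders for the pieces not yet dropped (sum over which currently-grounded one goes next):
  1 to go: {5} 1
  2 to go: {3,5} 1  {4,5} 1
  3 to go: {3,4,5} 2
  4 to go: {2,3,4,5} 2
  if 0:u drops first: 2 orders
  if 1:t drops first: 2 orders
heap linearizations: 4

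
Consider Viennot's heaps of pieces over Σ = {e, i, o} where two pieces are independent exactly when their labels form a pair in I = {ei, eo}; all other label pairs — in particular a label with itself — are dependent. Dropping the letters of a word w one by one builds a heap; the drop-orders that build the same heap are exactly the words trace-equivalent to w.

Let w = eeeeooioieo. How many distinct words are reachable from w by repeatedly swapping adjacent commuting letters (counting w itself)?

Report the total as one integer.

piece 0:e — minimal
piece 1:e rests on {0:e}
piece 2:e rests on {1:e}
piece 3:e rests on {2:e}
piece 4:o — minimal
piece 5:o rests on {4:o}
piece 6:i rests on {5:o}
piece 7:o rests on {6:i}
piece 8:i rests on {7:o}
piece 9:e rests on {3:e}
piece 10:o rests on {8:i}
minimal pieces: {0:e, 4:o}
ways to finish when only these pieces remain (= sum over removing one remaining piece with nothing left below it):
  1 left: {9}→1  {10}→1
  2 left: {3,9}→1  {8,10}→1  {9,10}→2
  3 left: {2,3,9}→1  {3,9,10}→3  {7,8,10}→1  {8,9,10}→3
  4 left: {1,2,3,9}→1  {2,3,9,10}→4  {3,8,9,10}→6  {6,7,8,10}→1  {7,8,9,10}→4
  5 left: {0,1,2,3,9}→1  {1,2,3,9,10}→5  {2,3,8,9,10}→10  {3,7,8,9,10}→10  {5,6,7,8,10}→1  {6,7,8,9,10}→5
  6 left: {0,1,2,3,9,10}→6  {1,2,3,8,9,10}→15  {2,3,7,8,9,10}→20  {3,6,7,8,9,10}→15  {4,5,6,7,8,10}→1  {5,6,7,8,9,10}→6
  7 left: {0,1,2,3,8,9,10}→21  {1,2,3,7,8,9,10}→35  {2,3,6,7,8,9,10}→35  {3,5,6,7,8,9,10}→21  {4,5,6,7,8,9,10}→7
  8 left: {0,1,2,3,7,8,9,10}→56  {1,2,3,6,7,8,9,10}→70  {2,3,5,6,7,8,9,10}→56  {3,4,5,6,7,8,9,10}→28
  9 left: {0,1,2,3,6,7,8,9,10}→126  {1,2,3,5,6,7,8,9,10}→126  {2,3,4,5,6,7,8,9,10}→84
  placing 0:e first → 210 extensions
  placing 4:o first → 252 extensions
total linear extensions = 462

462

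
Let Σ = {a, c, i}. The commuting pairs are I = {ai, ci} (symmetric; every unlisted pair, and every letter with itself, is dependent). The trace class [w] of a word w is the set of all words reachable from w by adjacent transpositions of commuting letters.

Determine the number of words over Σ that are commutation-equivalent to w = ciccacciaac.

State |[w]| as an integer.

piece 0:c — minimal
piece 1:i — minimal
piece 2:c rests on {0:c}
piece 3:c rests on {2:c}
piece 4:a rests on {3:c}
piece 5:c rests on {4:a}
piece 6:c rests on {5:c}
piece 7:i rests on {1:i}
piece 8:a rests on {6:c}
piece 9:a rests on {8:a}
piece 10:c rests on {9:a}
minimal pieces: {0:c, 1:i}
ways to finish when only these pieces remain (= sum over removing one remaining piece with nothing left below it):
  1 left: {7}→1  {10}→1
  2 left: {1,7}→1  {7,10}→2  {9,10}→1
  3 left: {1,7,10}→3  {7,9,10}→3  {8,9,10}→1
  4 left: {1,7,9,10}→6  {6,8,9,10}→1  {7,8,9,10}→4
  5 left: {1,7,8,9,10}→10  {5,6,8,9,10}→1  {6,7,8,9,10}→5
  6 left: {1,6,7,8,9,10}→15  {4,5,6,8,9,10}→1  {5,6,7,8,9,10}→6
  7 left: {1,5,6,7,8,9,10}→21  {3,4,5,6,8,9,10}→1  {4,5,6,7,8,9,10}→7
  8 left: {1,4,5,6,7,8,9,10}→28  {2,3,4,5,6,8,9,10}→1  {3,4,5,6,7,8,9,10}→8
  9 left: {0,2,3,4,5,6,8,9,10}→1  {1,3,4,5,6,7,8,9,10}→36  {2,3,4,5,6,7,8,9,10}→9
  placing 0:c first → 45 extensions
  placing 1:i first → 10 extensions
total linear extensions = 55

55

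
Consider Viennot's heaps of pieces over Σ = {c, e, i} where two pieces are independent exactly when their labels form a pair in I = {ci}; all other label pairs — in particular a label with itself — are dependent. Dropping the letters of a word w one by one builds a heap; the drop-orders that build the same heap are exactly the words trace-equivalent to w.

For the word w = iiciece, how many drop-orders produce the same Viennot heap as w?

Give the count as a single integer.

4

drop 0:i onto floor
drop 1:i onto {0:i}
drop 2:c onto floor
drop 3:i onto {1:i}
drop 4:e onto {2:c, 3:i}
drop 5:c onto {4:e}
drop 6:e onto {5:c}
ground layer = {0:i, 2:c}
drop-orders for the pieces not yet dropped (sum over which currently-grounded one goes next):
  1 to go: {6} 1
  2 to go: {5,6} 1
  3 to go: {4,5,6} 1
  4 to go: {2,4,5,6} 1  {3,4,5,6} 1
  5 to go: {1,3,4,5,6} 1  {2,3,4,5,6} 2
  if 0:i drops first: 3 orders
  if 2:c drops first: 1 orders
heap linearizations: 4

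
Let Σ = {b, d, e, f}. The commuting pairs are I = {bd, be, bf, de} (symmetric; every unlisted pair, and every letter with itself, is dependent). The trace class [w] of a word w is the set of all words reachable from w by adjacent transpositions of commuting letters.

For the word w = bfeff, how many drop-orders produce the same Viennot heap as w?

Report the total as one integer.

piece 0:b — minimal
piece 1:f — minimal
piece 2:e rests on {1:f}
piece 3:f rests on {2:e}
piece 4:f rests on {3:f}
minimal pieces: {0:b, 1:f}
ways to finish when only these pieces remain (= sum over removing one remaining piece with nothing left below it):
  1 left: {0}→1  {4}→1
  2 left: {0,4}→2  {3,4}→1
  3 left: {0,3,4}→3  {2,3,4}→1
  placing 0:b first → 1 extensions
  placing 1:f first → 4 extensions
total linear extensions = 5

5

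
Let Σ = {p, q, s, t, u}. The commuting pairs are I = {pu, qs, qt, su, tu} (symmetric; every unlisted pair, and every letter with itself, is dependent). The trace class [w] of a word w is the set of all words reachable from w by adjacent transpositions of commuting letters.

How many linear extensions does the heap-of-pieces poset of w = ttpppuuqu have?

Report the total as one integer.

21

#0=t has no predecessor
#1=t depends on [0:t]
#2=p depends on [1:t]
#3=p depends on [2:p]
#4=p depends on [3:p]
#5=u has no predecessor
#6=u depends on [5:u]
#7=q depends on [4:p, 6:u]
#8=u depends on [7:q]
sources: [0:t, 5:u]
N(rest) = Σ N(rest − s) over sources s of rest; N(one piece) = 1:
  size 1 → [8]=1
  size 2 → [7,8]=1
  size 3 → [4,7,8]=1  [6,7,8]=1
  size 4 → [3,4,7,8]=1  [4,6,7,8]=2  [5,6,7,8]=1
  size 5 → [2,3,4,7,8]=1  [3,4,6,7,8]=3  [4,5,6,7,8]=3
  size 6 → [1,2,3,4,7,8]=1  [2,3,4,6,7,8]=4  [3,4,5,6,7,8]=6
  size 7 → [0,1,2,3,4,7,8]=1  [1,2,3,4,6,7,8]=5  [2,3,4,5,6,7,8]=10
  first=0(t) contributes 15
  first=5(u) contributes 6
|[w]| = 21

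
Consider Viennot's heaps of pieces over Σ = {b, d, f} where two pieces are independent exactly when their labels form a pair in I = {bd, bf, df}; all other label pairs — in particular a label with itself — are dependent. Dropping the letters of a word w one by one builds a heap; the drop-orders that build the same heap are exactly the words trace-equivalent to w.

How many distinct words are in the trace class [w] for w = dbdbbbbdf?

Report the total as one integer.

#0=d has no predecessor
#1=b has no predecessor
#2=d depends on [0:d]
#3=b depends on [1:b]
#4=b depends on [3:b]
#5=b depends on [4:b]
#6=b depends on [5:b]
#7=d depends on [2:d]
#8=f has no predecessor
sources: [0:d, 1:b, 8:f]
N(rest) = Σ N(rest − s) over sources s of rest; N(one piece) = 1:
  size 1 → [6]=1  [7]=1  [8]=1
  size 2 → [2,7]=1  [5,6]=1  [6,7]=2  [6,8]=2  [7,8]=2
  size 3 → [0,2,7]=1  [2,6,7]=3  [2,7,8]=3  [4,5,6]=1  [5,6,7]=3  [5,6,8]=3  [6,7,8]=6
  size 4 → [0,2,6,7]=4  [0,2,7,8]=4  [2,5,6,7]=6  [2,6,7,8]=12  [3,4,5,6]=1  [4,5,6,7]=4  [4,5,6,8]=4  [5,6,7,8]=12
  size 5 → [0,2,5,6,7]=10  [0,2,6,7,8]=20  [1,3,4,5,6]=1  [2,4,5,6,7]=10  [2,5,6,7,8]=30  [3,4,5,6,7]=5  [3,4,5,6,8]=5  [4,5,6,7,8]=20
  size 6 → [0,2,4,5,6,7]=20  [0,2,5,6,7,8]=60  [1,3,4,5,6,7]=6  [1,3,4,5,6,8]=6  [2,3,4,5,6,7]=15  [2,4,5,6,7,8]=60  [3,4,5,6,7,8]=30
  size 7 → [0,2,3,4,5,6,7]=35  [0,2,4,5,6,7,8]=140  [1,2,3,4,5,6,7]=21  [1,3,4,5,6,7,8]=42  [2,3,4,5,6,7,8]=105
  first=0(d) contributes 168
  first=1(b) contributes 280
  first=8(f) contributes 56
|[w]| = 504

504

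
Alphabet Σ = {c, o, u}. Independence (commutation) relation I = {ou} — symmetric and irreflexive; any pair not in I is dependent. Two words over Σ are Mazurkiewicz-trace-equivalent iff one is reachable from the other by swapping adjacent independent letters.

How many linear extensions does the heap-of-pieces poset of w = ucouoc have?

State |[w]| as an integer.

drop 0:u onto floor
drop 1:c onto {0:u}
drop 2:o onto {1:c}
drop 3:u onto {1:c}
drop 4:o onto {2:o}
drop 5:c onto {3:u, 4:o}
ground layer = {0:u}
drop-orders for the pieces not yet dropped (sum over which currently-grounded one goes next):
  1 to go: {5} 1
  2 to go: {3,5} 1  {4,5} 1
  3 to go: {2,4,5} 1  {3,4,5} 2
  4 to go: {2,3,4,5} 3
  if 0:u drops first: 3 orders

3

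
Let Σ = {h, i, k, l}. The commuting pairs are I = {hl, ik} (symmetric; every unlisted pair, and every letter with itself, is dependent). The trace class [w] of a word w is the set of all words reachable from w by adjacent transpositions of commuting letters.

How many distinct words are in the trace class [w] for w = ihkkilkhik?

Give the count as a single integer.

0(i) covers ∅
1(h) covers 0:i
2(k) covers 1:h
3(k) covers 2:k
4(i) covers 1:h
5(l) covers 3:k, 4:i
6(k) covers 5:l
7(h) covers 6:k
8(i) covers 7:h
9(k) covers 7:h
floor of heap: 0:i
completions by unplaced set U, small U first (add the entries for U minus each lowest piece of U):
  |U|=1: {8}:1  {9}:1
  |U|=2: {8,9}:2
  |U|=3: {7,8,9}:2
  |U|=4: {6,7,8,9}:2
  |U|=5: {5,6,7,8,9}:2
  |U|=6: {3,5,6,7,8,9}:2  {4,5,6,7,8,9}:2
  |U|=7: {2,3,5,6,7,8,9}:2  {3,4,5,6,7,8,9}:4
  |U|=8: {2,3,4,5,6,7,8,9}:6
  start at 0(i): 6

6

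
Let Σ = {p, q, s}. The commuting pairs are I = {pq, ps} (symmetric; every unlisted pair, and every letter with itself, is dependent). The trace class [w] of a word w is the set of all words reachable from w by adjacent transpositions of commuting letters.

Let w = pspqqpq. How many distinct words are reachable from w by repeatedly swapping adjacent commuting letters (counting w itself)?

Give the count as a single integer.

35

#0=p has no predecessor
#1=s has no predecessor
#2=p depends on [0:p]
#3=q depends on [1:s]
#4=q depends on [3:q]
#5=p depends on [2:p]
#6=q depends on [4:q]
sources: [0:p, 1:s]
N(rest) = Σ N(rest − s) over sources s of rest; N(one piece) = 1:
  size 1 → [5]=1  [6]=1
  size 2 → [2,5]=1  [4,6]=1  [5,6]=2
  size 3 → [0,2,5]=1  [2,5,6]=3  [3,4,6]=1  [4,5,6]=3
  size 4 → [0,2,5,6]=4  [1,3,4,6]=1  [2,4,5,6]=6  [3,4,5,6]=4
  size 5 → [0,2,4,5,6]=10  [1,3,4,5,6]=5  [2,3,4,5,6]=10
  first=0(p) contributes 15
  first=1(s) contributes 20
|[w]| = 35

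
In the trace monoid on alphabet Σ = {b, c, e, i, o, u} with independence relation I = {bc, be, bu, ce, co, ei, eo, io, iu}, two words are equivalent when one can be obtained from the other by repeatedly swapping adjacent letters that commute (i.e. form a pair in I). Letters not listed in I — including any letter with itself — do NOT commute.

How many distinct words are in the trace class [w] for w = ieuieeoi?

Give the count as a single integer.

0(i) covers ∅
1(e) covers ∅
2(u) covers 1:e
3(i) covers 0:i
4(e) covers 2:u
5(e) covers 4:e
6(o) covers 2:u
7(i) covers 3:i
floor of heap: 0:i, 1:e
completions by unplaced set U, small U first (add the entries for U minus each lowest piece of U):
  |U|=1: {5}:1  {6}:1  {7}:1
  |U|=2: {3,7}:1  {4,5}:1  {5,6}:2  {5,7}:2  {6,7}:2
  |U|=3: {0,3,7}:1  {3,5,7}:3  {3,6,7}:3  {4,5,6}:3  {4,5,7}:3  {5,6,7}:6
  |U|=4: {0,3,5,7}:4  {0,3,6,7}:4  {2,4,5,6}:3  {3,4,5,7}:6  {3,5,6,7}:12  {4,5,6,7}:12
  |U|=5: {0,3,4,5,7}:10  {0,3,5,6,7}:20  {1,2,4,5,6}:3  {2,4,5,6,7}:15  {3,4,5,6,7}:30
  |U|=6: {0,3,4,5,6,7}:60  {1,2,4,5,6,7}:18  {2,3,4,5,6,7}:45
  start at 0(i): 63
  start at 1(e): 105
sum over floor = 168

168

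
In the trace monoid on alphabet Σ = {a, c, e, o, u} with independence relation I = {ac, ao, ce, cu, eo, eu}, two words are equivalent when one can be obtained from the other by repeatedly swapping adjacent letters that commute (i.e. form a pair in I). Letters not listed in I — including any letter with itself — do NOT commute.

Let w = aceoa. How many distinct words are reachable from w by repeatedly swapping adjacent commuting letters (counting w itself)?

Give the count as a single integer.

10

0(a) covers ∅
1(c) covers ∅
2(e) covers 0:a
3(o) covers 1:c
4(a) covers 2:e
floor of heap: 0:a, 1:c
completions by unplaced set U, small U first (add the entries for U minus each lowest piece of U):
  |U|=1: {3}:1  {4}:1
  |U|=2: {1,3}:1  {2,4}:1  {3,4}:2
  |U|=3: {0,2,4}:1  {1,3,4}:3  {2,3,4}:3
  start at 0(a): 6
  start at 1(c): 4
sum over floor = 10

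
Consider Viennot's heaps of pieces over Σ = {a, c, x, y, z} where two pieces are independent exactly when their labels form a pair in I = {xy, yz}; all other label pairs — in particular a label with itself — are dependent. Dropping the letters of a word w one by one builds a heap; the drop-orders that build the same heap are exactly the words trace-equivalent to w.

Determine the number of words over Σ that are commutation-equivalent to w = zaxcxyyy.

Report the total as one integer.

4

0(z) covers ∅
1(a) covers 0:z
2(x) covers 1:a
3(c) covers 2:x
4(x) covers 3:c
5(y) covers 3:c
6(y) covers 5:y
7(y) covers 6:y
floor of heap: 0:z
completions by unplaced set U, small U first (add the entries for U minus each lowest piece of U):
  |U|=1: {4}:1  {7}:1
  |U|=2: {4,7}:2  {6,7}:1
  |U|=3: {4,6,7}:3  {5,6,7}:1
  |U|=4: {4,5,6,7}:4
  |U|=5: {3,4,5,6,7}:4
  |U|=6: {2,3,4,5,6,7}:4
  start at 0(z): 4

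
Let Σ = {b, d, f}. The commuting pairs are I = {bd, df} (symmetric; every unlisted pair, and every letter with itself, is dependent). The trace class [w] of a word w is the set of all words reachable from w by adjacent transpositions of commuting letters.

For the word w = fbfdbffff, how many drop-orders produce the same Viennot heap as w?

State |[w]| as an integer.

drop 0:f onto floor
drop 1:b onto {0:f}
drop 2:f onto {1:b}
drop 3:d onto floor
drop 4:b onto {2:f}
drop 5:f onto {4:b}
drop 6:f onto {5:f}
drop 7:f onto {6:f}
drop 8:f onto {7:f}
ground layer = {0:f, 3:d}
drop-orders for the pieces not yet dropped (sum over which currently-grounded one goes next):
  1 to go: {3} 1  {8} 1
  2 to go: {3,8} 2  {7,8} 1
  3 to go: {3,7,8} 3  {6,7,8} 1
  4 to go: {3,6,7,8} 4  {5,6,7,8} 1
  5 to go: {3,5,6,7,8} 5  {4,5,6,7,8} 1
  6 to go: {2,4,5,6,7,8} 1  {3,4,5,6,7,8} 6
  7 to go: {1,2,4,5,6,7,8} 1  {2,3,4,5,6,7,8} 7
  if 0:f drops first: 8 orders
  if 3:d drops first: 1 orders
heap linearizations: 9

9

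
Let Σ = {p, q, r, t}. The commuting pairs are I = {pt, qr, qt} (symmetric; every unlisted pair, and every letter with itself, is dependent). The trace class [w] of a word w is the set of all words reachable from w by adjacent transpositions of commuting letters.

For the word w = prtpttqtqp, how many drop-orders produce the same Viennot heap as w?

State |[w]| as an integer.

70

#0=p has no predecessor
#1=r depends on [0:p]
#2=t depends on [1:r]
#3=p depends on [1:r]
#4=t depends on [2:t]
#5=t depends on [4:t]
#6=q depends on [3:p]
#7=t depends on [5:t]
#8=q depends on [6:q]
#9=p depends on [8:q]
sources: [0:p]
N(rest) = Σ N(rest − s) over sources s of rest; N(one piece) = 1:
  size 1 → [7]=1  [9]=1
  size 2 → [5,7]=1  [7,9]=2  [8,9]=1
  size 3 → [4,5,7]=1  [5,7,9]=3  [6,8,9]=1  [7,8,9]=3
  size 4 → [2,4,5,7]=1  [3,6,8,9]=1  [4,5,7,9]=4  [5,7,8,9]=6  [6,7,8,9]=4
  size 5 → [2,4,5,7,9]=5  [3,6,7,8,9]=5  [4,5,7,8,9]=10  [5,6,7,8,9]=10
  size 6 → [2,4,5,7,8,9]=15  [3,5,6,7,8,9]=15  [4,5,6,7,8,9]=20
  size 7 → [2,4,5,6,7,8,9]=35  [3,4,5,6,7,8,9]=35
  size 8 → [2,3,4,5,6,7,8,9]=70
  first=0(p) contributes 70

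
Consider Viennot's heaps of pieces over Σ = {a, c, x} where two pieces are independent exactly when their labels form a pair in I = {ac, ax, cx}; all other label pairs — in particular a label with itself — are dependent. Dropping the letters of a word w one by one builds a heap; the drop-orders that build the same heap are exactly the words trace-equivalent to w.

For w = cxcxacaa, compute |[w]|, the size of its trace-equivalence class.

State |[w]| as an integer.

560

0(c) covers ∅
1(x) covers ∅
2(c) covers 0:c
3(x) covers 1:x
4(a) covers ∅
5(c) covers 2:c
6(a) covers 4:a
7(a) covers 6:a
floor of heap: 0:c, 1:x, 4:a
completions by unplaced set U, small U first (add the entries for U minus each lowest piece of U):
  |U|=1: {3}:1  {5}:1  {7}:1
  |U|=2: {1,3}:1  {2,5}:1  {3,5}:2  {3,7}:2  {5,7}:2  {6,7}:1
  |U|=3: {0,2,5}:1  {1,3,5}:3  {1,3,7}:3  {2,3,5}:3  {2,5,7}:3  {3,5,7}:6  {3,6,7}:3  {4,6,7}:1  {5,6,7}:3
  |U|=4: {0,2,3,5}:4  {0,2,5,7}:4  {1,2,3,5}:6  {1,3,5,7}:12  {1,3,6,7}:6  {2,3,5,7}:12  {2,5,6,7}:6  {3,4,6,7}:4  {3,5,6,7}:12  {4,5,6,7}:4
  |U|=5: {0,1,2,3,5}:10  {0,2,3,5,7}:20  {0,2,5,6,7}:10  {1,2,3,5,7}:30  {1,3,4,6,7}:10  {1,3,5,6,7}:30  {2,3,5,6,7}:30  {2,4,5,6,7}:10  {3,4,5,6,7}:20
  |U|=6: {0,1,2,3,5,7}:60  {0,2,3,5,6,7}:60  {0,2,4,5,6,7}:20  {1,2,3,5,6,7}:90  {1,3,4,5,6,7}:60  {2,3,4,5,6,7}:60
  start at 0(c): 210
  start at 1(x): 140
  start at 4(a): 210
sum over floor = 560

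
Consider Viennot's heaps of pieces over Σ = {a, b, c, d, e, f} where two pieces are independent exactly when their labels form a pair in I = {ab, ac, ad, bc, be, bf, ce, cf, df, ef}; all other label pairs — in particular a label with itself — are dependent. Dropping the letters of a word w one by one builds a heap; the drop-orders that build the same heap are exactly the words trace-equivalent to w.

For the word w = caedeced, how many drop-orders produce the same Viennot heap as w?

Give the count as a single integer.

9

drop 0:c onto floor
drop 1:a onto floor
drop 2:e onto {1:a}
drop 3:d onto {0:c, 2:e}
drop 4:e onto {3:d}
drop 5:c onto {3:d}
drop 6:e onto {4:e}
drop 7:d onto {5:c, 6:e}
ground layer = {0:c, 1:a}
drop-orders for the pieces not yet dropped (sum over which currently-grounded one goes next):
  1 to go: {7} 1
  2 to go: {5,7} 1  {6,7} 1
  3 to go: {4,6,7} 1  {5,6,7} 2
  4 to go: {4,5,6,7} 3
  5 to go: {3,4,5,6,7} 3
  6 to go: {0,3,4,5,6,7} 3  {2,3,4,5,6,7} 3
  if 0:c drops first: 3 orders
  if 1:a drops first: 6 orders
heap linearizations: 9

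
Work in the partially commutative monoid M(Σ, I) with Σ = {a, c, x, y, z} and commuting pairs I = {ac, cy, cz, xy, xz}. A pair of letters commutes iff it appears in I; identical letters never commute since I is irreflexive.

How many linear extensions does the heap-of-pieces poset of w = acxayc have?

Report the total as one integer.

6

drop 0:a onto floor
drop 1:c onto floor
drop 2:x onto {0:a, 1:c}
drop 3:a onto {2:x}
drop 4:y onto {3:a}
drop 5:c onto {2:x}
ground layer = {0:a, 1:c}
drop-orders for the pieces not yet dropped (sum over which currently-grounded one goes next):
  1 to go: {4} 1  {5} 1
  2 to go: {3,4} 1  {4,5} 2
  3 to go: {3,4,5} 3
  4 to go: {2,3,4,5} 3
  if 0:a drops first: 3 orders
  if 1:c drops first: 3 orders
heap linearizations: 6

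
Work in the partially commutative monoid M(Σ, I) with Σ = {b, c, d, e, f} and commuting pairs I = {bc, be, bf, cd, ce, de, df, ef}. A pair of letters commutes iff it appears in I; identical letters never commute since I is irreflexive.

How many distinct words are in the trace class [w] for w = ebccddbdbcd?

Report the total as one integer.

0(e) covers ∅
1(b) covers ∅
2(c) covers ∅
3(c) covers 2:c
4(d) covers 1:b
5(d) covers 4:d
6(b) covers 5:d
7(d) covers 6:b
8(b) covers 7:d
9(c) covers 3:c
10(d) covers 8:b
floor of heap: 0:e, 1:b, 2:c
completions by unplaced set U, small U first (add the entries for U minus each lowest piece of U):
  |U|=1: {0}:1  {9}:1  {10}:1
  |U|=2: {0,9}:2  {0,10}:2  {3,9}:1  {8,10}:1  {9,10}:2
  |U|=3: {0,3,9}:3  {0,8,10}:3  {0,9,10}:6  {2,3,9}:1  {3,9,10}:3  {7,8,10}:1  {8,9,10}:3
  |U|=4: {0,2,3,9}:4  {0,3,9,10}:12  {0,7,8,10}:4  {0,8,9,10}:12  {2,3,9,10}:4  {3,8,9,10}:6  {6,7,8,10}:1  {7,8,9,10}:4
  |U|=5: {0,2,3,9,10}:20  {0,3,8,9,10}:30  {0,6,7,8,10}:5  {0,7,8,9,10}:20  {2,3,8,9,10}:10  {3,7,8,9,10}:10  {5,6,7,8,10}:1  {6,7,8,9,10}:5
  |U|=6: {0,2,3,8,9,10}:60  {0,3,7,8,9,10}:60  {0,5,6,7,8,10}:6  {0,6,7,8,9,10}:30  {2,3,7,8,9,10}:20  {3,6,7,8,9,10}:15  {4,5,6,7,8,10}:1  {5,6,7,8,9,10}:6
  |U|=7: {0,2,3,7,8,9,10}:140  {0,3,6,7,8,9,10}:105  {0,4,5,6,7,8,10}:7  {0,5,6,7,8,9,10}:42  {1,4,5,6,7,8,10}:1  {2,3,6,7,8,9,10}:35  {3,5,6,7,8,9,10}:21  {4,5,6,7,8,9,10}:7
  |U|=8: {0,1,4,5,6,7,8,10}:8  {0,2,3,6,7,8,9,10}:280  {0,3,5,6,7,8,9,10}:168  {0,4,5,6,7,8,9,10}:56  {1,4,5,6,7,8,9,10}:8  {2,3,5,6,7,8,9,10}:56  {3,4,5,6,7,8,9,10}:28
  |U|=9: {0,1,4,5,6,7,8,9,10}:72  {0,2,3,5,6,7,8,9,10}:504  {0,3,4,5,6,7,8,9,10}:252  {1,3,4,5,6,7,8,9,10}:36  {2,3,4,5,6,7,8,9,10}:84
  start at 0(e): 120
  start at 1(b): 840
  start at 2(c): 360
sum over floor = 1320

1320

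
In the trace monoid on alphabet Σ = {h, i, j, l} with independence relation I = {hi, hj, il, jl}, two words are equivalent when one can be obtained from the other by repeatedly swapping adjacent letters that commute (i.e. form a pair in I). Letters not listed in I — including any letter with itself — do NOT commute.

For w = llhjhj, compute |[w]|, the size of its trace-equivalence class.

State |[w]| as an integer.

#0=l has no predecessor
#1=l depends on [0:l]
#2=h depends on [1:l]
#3=j has no predecessor
#4=h depends on [2:h]
#5=j depends on [3:j]
sources: [0:l, 3:j]
N(rest) = Σ N(rest − s) over sources s of rest; N(one piece) = 1:
  size 1 → [4]=1  [5]=1
  size 2 → [2,4]=1  [3,5]=1  [4,5]=2
  size 3 → [1,2,4]=1  [2,4,5]=3  [3,4,5]=3
  size 4 → [0,1,2,4]=1  [1,2,4,5]=4  [2,3,4,5]=6
  first=0(l) contributes 10
  first=3(j) contributes 5
|[w]| = 15

15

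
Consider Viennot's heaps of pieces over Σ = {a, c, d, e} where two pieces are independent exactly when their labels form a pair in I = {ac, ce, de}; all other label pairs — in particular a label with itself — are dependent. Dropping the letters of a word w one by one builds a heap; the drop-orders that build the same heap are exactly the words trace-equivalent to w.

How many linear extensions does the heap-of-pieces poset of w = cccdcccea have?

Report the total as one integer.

26

piece 0:c — minimal
piece 1:c rests on {0:c}
piece 2:c rests on {1:c}
piece 3:d rests on {2:c}
piece 4:c rests on {3:d}
piece 5:c rests on {4:c}
piece 6:c rests on {5:c}
piece 7:e — minimal
piece 8:a rests on {3:d, 7:e}
minimal pieces: {0:c, 7:e}
ways to finish when only these pieces remain (= sum over removing one remaining piece with nothing left below it):
  1 left: {6}→1  {8}→1
  2 left: {5,6}→1  {6,8}→2  {7,8}→1
  3 left: {4,5,6}→1  {5,6,8}→3  {6,7,8}→3
  4 left: {4,5,6,8}→4  {5,6,7,8}→6
  5 left: {3,4,5,6,8}→4  {4,5,6,7,8}→10
  6 left: {2,3,4,5,6,8}→4  {3,4,5,6,7,8}→14
  7 left: {1,2,3,4,5,6,8}→4  {2,3,4,5,6,7,8}→18
  placing 0:c first → 22 extensions
  placing 7:e first → 4 extensions
total linear extensions = 26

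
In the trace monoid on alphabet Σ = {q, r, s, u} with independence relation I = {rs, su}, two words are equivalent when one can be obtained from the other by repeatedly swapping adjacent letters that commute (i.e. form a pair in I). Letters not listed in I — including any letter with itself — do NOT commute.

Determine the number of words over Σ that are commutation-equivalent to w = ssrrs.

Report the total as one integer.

#0=s has no predecessor
#1=s depends on [0:s]
#2=r has no predecessor
#3=r depends on [2:r]
#4=s depends on [1:s]
sources: [0:s, 2:r]
N(rest) = Σ N(rest − s) over sources s of rest; N(one piece) = 1:
  size 1 → [3]=1  [4]=1
  size 2 → [1,4]=1  [2,3]=1  [3,4]=2
  size 3 → [0,1,4]=1  [1,3,4]=3  [2,3,4]=3
  first=0(s) contributes 6
  first=2(r) contributes 4
|[w]| = 10

10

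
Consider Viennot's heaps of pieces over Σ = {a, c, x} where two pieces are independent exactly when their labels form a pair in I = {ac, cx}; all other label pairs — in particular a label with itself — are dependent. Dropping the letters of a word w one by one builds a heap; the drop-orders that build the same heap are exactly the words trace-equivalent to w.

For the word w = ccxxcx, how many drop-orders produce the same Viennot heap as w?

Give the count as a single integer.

20

piece 0:c — minimal
piece 1:c rests on {0:c}
piece 2:x — minimal
piece 3:x rests on {2:x}
piece 4:c rests on {1:c}
piece 5:x rests on {3:x}
minimal pieces: {0:c, 2:x}
ways to finish when only these pieces remain (= sum over removing one remaining piece with nothing left below it):
  1 left: {4}→1  {5}→1
  2 left: {1,4}→1  {3,5}→1  {4,5}→2
  3 left: {0,1,4}→1  {1,4,5}→3  {2,3,5}→1  {3,4,5}→3
  4 left: {0,1,4,5}→4  {1,3,4,5}→6  {2,3,4,5}→4
  placing 0:c first → 10 extensions
  placing 2:x first → 10 extensions
total linear extensions = 20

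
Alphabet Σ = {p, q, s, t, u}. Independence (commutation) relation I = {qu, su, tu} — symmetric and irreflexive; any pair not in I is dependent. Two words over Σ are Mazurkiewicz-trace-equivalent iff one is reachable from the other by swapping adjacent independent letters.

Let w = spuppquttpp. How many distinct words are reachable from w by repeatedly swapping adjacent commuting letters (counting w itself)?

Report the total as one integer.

0(s) covers ∅
1(p) covers 0:s
2(u) covers 1:p
3(p) covers 2:u
4(p) covers 3:p
5(q) covers 4:p
6(u) covers 4:p
7(t) covers 5:q
8(t) covers 7:t
9(p) covers 6:u, 8:t
10(p) covers 9:p
floor of heap: 0:s
completions by unplaced set U, small U first (add the entries for U minus each lowest piece of U):
  |U|=1: {10}:1
  |U|=2: {9,10}:1
  |U|=3: {6,9,10}:1  {8,9,10}:1
  |U|=4: {6,8,9,10}:2  {7,8,9,10}:1
  |U|=5: {5,7,8,9,10}:1  {6,7,8,9,10}:3
  |U|=6: {5,6,7,8,9,10}:4
  |U|=7: {4,5,6,7,8,9,10}:4
  |U|=8: {3,4,5,6,7,8,9,10}:4
  |U|=9: {2,3,4,5,6,7,8,9,10}:4
  start at 0(s): 4

4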